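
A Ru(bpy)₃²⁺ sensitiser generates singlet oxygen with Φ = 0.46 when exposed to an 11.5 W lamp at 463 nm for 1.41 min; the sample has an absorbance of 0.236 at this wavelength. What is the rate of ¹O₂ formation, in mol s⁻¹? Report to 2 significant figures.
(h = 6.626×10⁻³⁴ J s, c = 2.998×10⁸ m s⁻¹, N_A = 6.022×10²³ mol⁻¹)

8.6×10⁻⁶ mol s⁻¹

Photon energy at 463 nm: hc/λ = (6.626×10⁻³⁴)(2.998×10⁸)/(463×10⁻⁹) = 4.290×10⁻¹⁹ J.
Energy delivered: (11.5 W)(84.6 s) = 972.9 J.
Photons incident: 972.9 / 4.290×10⁻¹⁹ = 2.268×10²¹, i.e. 2.268×10²¹/6.022×10²³ = 0.003766 mol.
Fraction absorbed: 1 − 10^(−0.236) = 0.4192.
Photons absorbed: 0.4192 × 0.003766 = 0.001579 mol.
Product formed: 0.46 × 0.001579 = 7.263×10⁻⁴ mol.
Rate: 7.263×10⁻⁴ / 84.6 s = 8.6×10⁻⁶ mol s⁻¹.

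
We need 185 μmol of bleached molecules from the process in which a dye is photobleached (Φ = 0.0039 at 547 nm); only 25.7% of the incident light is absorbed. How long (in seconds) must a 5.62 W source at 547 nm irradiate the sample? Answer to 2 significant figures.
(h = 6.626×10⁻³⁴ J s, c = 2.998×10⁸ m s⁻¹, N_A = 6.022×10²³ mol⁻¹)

t ≈ 7200 s

Product: 185 μmol = 1.85×10⁻⁴ mol.
Photons that must be absorbed: 1.85×10⁻⁴ / 0.0039 = 0.04744 mol.
Incident photons needed: 0.04744 / 0.257 = 0.1846 mol.
Photon energy: hc/λ = 3.632×10⁻¹⁹ J; per mole, 2.187×10⁵ J mol⁻¹.
Energy required: 0.1846 × 2.187×10⁵ = 4.037×10⁴ J.
Time: 4.037×10⁴ J / 5.62 W = 7200 s.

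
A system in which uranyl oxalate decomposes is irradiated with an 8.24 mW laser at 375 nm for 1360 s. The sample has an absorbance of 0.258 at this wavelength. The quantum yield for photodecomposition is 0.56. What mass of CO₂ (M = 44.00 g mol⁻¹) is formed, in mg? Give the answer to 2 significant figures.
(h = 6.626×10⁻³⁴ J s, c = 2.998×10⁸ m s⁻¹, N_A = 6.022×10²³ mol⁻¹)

Photon energy at 375 nm: hc/λ = (6.626×10⁻³⁴)(2.998×10⁸)/(375×10⁻⁹) = 5.297×10⁻¹⁹ J.
Energy delivered: (8.24 mW)(1360 s) = 11.21 J.
Photons incident: 11.21 / 5.297×10⁻¹⁹ = 2.116×10¹⁹, i.e. 2.116×10¹⁹/6.022×10²³ = 3.514×10⁻⁵ mol.
Fraction absorbed: 1 − 10^(−0.258) = 0.4479.
Photons absorbed: 0.4479 × 3.514×10⁻⁵ = 1.574×10⁻⁵ mol.
Product: Φ × n_abs = 0.56 × 1.574×10⁻⁵ = 8.814×10⁻⁶ mol.
Mass: 8.814×10⁻⁶ × 44.00 = 3.878×10⁻⁴ g = 0.39 mg.

0.39 mg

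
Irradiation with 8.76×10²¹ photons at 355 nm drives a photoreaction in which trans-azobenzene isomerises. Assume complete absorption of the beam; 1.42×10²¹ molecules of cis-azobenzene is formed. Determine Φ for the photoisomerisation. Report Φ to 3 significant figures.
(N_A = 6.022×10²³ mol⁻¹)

Product: 1.42×10²¹ / 6.022×10²³ = 0.002358 mol.
Moles of photons: 8.76×10²¹ / 6.022×10²³ = 0.01455 mol.
Φ = 0.002358 mol / 0.01455 mol photons = 0.162.

Φ = 0.162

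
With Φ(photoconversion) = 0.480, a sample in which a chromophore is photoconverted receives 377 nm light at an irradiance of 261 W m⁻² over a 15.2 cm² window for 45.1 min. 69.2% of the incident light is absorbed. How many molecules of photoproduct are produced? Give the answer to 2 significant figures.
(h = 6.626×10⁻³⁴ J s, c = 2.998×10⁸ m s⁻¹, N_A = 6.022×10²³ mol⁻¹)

6.8×10²⁰ molecules

Photon energy at 377 nm: hc/λ = (6.626×10⁻³⁴)(2.998×10⁸)/(377×10⁻⁹) = 5.269×10⁻¹⁹ J.
Energy delivered: (261 W m⁻²)(15.2×10⁻⁴ m²)(2706 s) = 1074 J.
Photons incident: 1074 / 5.269×10⁻¹⁹ = 2.038×10²¹, i.e. 2.038×10²¹/6.022×10²³ = 0.003384 mol.
Photons absorbed: 0.692 × 0.003384 = 0.002342 mol.
Product: Φ × n_abs = 0.480 × 0.002342 = 0.001124 mol.
As a count: 0.001124 × 6.022×10²³ = 6.8×10²⁰.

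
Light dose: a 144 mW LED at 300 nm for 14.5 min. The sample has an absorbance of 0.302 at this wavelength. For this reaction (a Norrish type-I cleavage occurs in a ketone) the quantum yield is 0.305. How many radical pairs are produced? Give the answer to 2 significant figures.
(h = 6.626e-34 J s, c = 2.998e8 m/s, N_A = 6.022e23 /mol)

2.9e19 radical pairs

Photon energy at 300 nm: hc/λ = (6.626e-34)(2.998e8)/(300e-9) = 6.622e-19 J.
Energy delivered: (144 mW)(870 s) = 125.3 J.
Photons incident: 125.3 / 6.622e-19 = 1.892e20, i.e. 1.892e20/6.022e23 = 3.142e-4 mol.
Fraction absorbed: 1 − 10^(−0.302) = 0.5011.
Photons absorbed: 0.5011 × 3.142e-4 = 1.574e-4 mol.
Product: Φ × n_abs = 0.305 × 1.574e-4 = 4.801e-5 mol.
As a count: 4.801e-5 × 6.022e23 = 2.9e19.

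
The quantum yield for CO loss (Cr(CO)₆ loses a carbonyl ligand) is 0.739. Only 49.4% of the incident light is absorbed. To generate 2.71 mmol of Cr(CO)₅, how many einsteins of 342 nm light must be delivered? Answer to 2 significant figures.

0.0074 einstein

Product: 2.71 mmol = 0.00271 mol.
Photons that must be absorbed: 0.00271 / 0.739 = 0.003667 mol.
Incident photons needed: 0.003667 / 0.494 = 0.007423 mol.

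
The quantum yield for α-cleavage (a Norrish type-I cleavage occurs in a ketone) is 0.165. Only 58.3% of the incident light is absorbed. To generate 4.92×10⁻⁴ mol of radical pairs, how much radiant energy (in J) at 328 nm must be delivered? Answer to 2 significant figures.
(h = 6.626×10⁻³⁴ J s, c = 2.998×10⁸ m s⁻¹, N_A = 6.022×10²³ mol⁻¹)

Photons that must be absorbed: 4.92×10⁻⁴ / 0.165 = 0.002982 mol.
Incident photons needed: 0.002982 / 0.583 = 0.005115 mol.
Photon energy: hc/λ = 6.056×10⁻¹⁹ J; per mole, 3.647×10⁵ J mol⁻¹.
Energy required: 0.005115 × 3.647×10⁵ = 1900 J.

1900 J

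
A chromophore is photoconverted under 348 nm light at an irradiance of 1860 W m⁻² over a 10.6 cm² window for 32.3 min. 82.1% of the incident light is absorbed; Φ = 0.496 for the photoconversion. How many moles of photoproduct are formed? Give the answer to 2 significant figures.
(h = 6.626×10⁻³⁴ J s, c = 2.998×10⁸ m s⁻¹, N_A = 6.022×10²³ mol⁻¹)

Photon energy at 348 nm: hc/λ = (6.626×10⁻³⁴)(2.998×10⁸)/(348×10⁻⁹) = 5.708×10⁻¹⁹ J.
Energy delivered: (1860 W m⁻²)(10.6×10⁻⁴ m²)(1938 s) = 3821 J.
Photons incident: 3821 / 5.708×10⁻¹⁹ = 6.694×10²¹, i.e. 6.694×10²¹/6.022×10²³ = 0.01112 mol.
Photons absorbed: 0.821 × 0.01112 = 0.009130 mol.
Product: Φ × n_abs = 0.496 × 0.009130 = 0.004528 mol.

0.0045 mol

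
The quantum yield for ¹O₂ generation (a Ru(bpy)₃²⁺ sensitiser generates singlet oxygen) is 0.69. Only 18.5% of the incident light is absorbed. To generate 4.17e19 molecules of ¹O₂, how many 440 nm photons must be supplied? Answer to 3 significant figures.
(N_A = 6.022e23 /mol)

3.27e20 photons

Product: 4.17e19 / 6.022e23 = 6.925e-5 mol.
Photons that must be absorbed: 6.925e-5 / 0.69 = 1.004e-4 mol.
Incident photons needed: 1.004e-4 / 0.185 = 5.427e-4 mol.
Photon count: 5.427e-4 × 6.022e23 = 3.27e20.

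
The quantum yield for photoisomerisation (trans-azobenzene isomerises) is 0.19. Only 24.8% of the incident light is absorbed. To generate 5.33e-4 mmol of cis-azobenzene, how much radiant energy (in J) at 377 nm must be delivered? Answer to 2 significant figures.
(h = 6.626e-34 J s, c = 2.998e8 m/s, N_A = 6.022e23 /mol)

3.6 J

Product: 5.33e-4 mmol = 5.33e-7 mol.
Photons that must be absorbed: 5.33e-7 / 0.19 = 2.805e-6 mol.
Incident photons needed: 2.805e-6 / 0.248 = 1.131e-5 mol.
Photon energy: hc/λ = 5.269e-19 J; per mole, 3.173e5 J mol⁻¹.
Energy required: 1.131e-5 × 3.173e5 = 3.6 J.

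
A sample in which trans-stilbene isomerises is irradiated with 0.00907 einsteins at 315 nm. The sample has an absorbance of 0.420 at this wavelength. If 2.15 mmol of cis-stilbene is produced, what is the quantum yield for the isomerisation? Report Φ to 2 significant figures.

Φ = 0.38

Product: 2.15 mmol = 0.00215 mol.
Fraction absorbed: 1 − 10^(−0.420) = 0.6198.
Photons absorbed: 0.6198 × 0.00907 = 0.005622 mol.
Φ = 0.00215 mol / 0.005622 mol photons = 0.38.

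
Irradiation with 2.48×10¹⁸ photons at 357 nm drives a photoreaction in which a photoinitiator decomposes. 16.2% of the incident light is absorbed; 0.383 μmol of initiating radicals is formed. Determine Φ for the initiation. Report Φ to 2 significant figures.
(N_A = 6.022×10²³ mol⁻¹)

Φ = 0.57

Product: 0.383 μmol = 3.83×10⁻⁷ mol.
Moles of photons: 2.48×10¹⁸ / 6.022×10²³ = 4.118×10⁻⁶ mol.
Photons absorbed: 0.162 × 4.118×10⁻⁶ = 6.671×10⁻⁷ mol.
Φ = 3.83×10⁻⁷ mol / 6.671×10⁻⁷ mol photons = 0.57.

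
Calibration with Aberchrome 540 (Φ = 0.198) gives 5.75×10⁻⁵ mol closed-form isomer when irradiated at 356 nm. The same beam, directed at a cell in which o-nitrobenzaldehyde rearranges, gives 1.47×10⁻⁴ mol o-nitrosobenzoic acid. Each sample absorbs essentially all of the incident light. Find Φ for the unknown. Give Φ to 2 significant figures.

Φ = 0.51

Photons absorbed by the actinometer: 5.75×10⁻⁵ / 0.198 = 2.904×10⁻⁴ mol.
Φ(unknown) = 1.47×10⁻⁴ / 2.904×10⁻⁴ = 0.51.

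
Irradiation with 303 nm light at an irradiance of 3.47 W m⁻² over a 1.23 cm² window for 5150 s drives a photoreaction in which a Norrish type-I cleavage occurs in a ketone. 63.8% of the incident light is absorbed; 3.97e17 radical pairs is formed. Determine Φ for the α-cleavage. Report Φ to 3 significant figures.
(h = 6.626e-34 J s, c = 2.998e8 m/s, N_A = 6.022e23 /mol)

Product: 3.97e17 / 6.022e23 = 6.592e-7 mol.
Photon energy at 303 nm: hc/λ = (6.626e-34)(2.998e8)/(303e-9) = 6.556e-19 J.
Energy delivered: (3.47 W m⁻²)(1.23e-4 m²)(5150 s) = 2.198 J.
Photons incident: 2.198 / 6.556e-19 = 3.353e18, i.e. 3.353e18/6.022e23 = 5.568e-6 mol.
Photons absorbed: 0.638 × 5.568e-6 = 3.552e-6 mol.
Φ = 6.592e-7 mol / 3.552e-6 mol photons = 0.186.

Φ = 0.186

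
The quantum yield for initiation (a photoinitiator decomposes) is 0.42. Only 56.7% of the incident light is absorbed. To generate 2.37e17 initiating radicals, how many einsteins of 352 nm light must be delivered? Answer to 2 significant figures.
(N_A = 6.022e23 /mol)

1.7e-6 einstein

Product: 2.37e17 / 6.022e23 = 3.936e-7 mol.
Photons that must be absorbed: 3.936e-7 / 0.42 = 9.371e-7 mol.
Incident photons needed: 9.371e-7 / 0.567 = 1.653e-6 mol.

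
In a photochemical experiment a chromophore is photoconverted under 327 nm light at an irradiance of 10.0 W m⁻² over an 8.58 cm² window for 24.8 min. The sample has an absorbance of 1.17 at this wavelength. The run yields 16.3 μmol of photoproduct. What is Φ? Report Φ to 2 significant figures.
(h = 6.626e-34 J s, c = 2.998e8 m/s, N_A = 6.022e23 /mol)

Φ = 0.50

Product: 16.3 μmol = 1.63e-5 mol.
Photon energy at 327 nm: hc/λ = (6.626e-34)(2.998e8)/(327e-9) = 6.075e-19 J.
Energy delivered: (10.0 W m⁻²)(8.58e-4 m²)(1488 s) = 12.77 J.
Photons incident: 12.77 / 6.075e-19 = 2.102e19, i.e. 2.102e19/6.022e23 = 3.491e-5 mol.
Fraction absorbed: 1 − 10^(−1.17) = 0.9324.
Photons absorbed: 0.9324 × 3.491e-5 = 3.255e-5 mol.
Φ = 1.63e-5 mol / 3.255e-5 mol photons = 0.50.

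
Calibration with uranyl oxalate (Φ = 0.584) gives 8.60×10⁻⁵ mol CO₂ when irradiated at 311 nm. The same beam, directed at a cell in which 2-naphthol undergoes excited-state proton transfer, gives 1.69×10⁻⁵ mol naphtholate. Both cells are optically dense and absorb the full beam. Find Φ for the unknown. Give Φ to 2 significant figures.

Photons absorbed by the actinometer: 8.60×10⁻⁵ / 0.584 = 1.473×10⁻⁴ mol.
Φ(unknown) = 1.69×10⁻⁵ / 1.473×10⁻⁴ = 0.11.

Φ = 0.11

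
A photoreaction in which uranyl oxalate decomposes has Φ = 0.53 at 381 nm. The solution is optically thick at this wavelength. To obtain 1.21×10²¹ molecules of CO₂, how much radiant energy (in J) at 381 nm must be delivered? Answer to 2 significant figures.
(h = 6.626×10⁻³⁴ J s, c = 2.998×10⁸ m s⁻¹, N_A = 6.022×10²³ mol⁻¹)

Product: 1.21×10²¹ / 6.022×10²³ = 0.002009 mol.
Photons that must be absorbed: 0.002009 / 0.53 = 0.003791 mol.
Photon energy: hc/λ = 5.214×10⁻¹⁹ J; per mole, 3.140×10⁵ J mol⁻¹.
Energy required: 0.003791 × 3.140×10⁵ = 1200 J.

1200 J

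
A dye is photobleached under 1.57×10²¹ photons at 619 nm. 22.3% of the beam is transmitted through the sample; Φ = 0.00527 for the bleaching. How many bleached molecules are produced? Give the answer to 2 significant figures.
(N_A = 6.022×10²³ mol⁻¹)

6.4×10¹⁸ bleached molecules

Moles of photons: 1.57×10²¹ / 6.022×10²³ = 0.002607 mol.
Fraction absorbed: 1 − 22.3/100 = 0.7770.
Photons absorbed: 0.7770 × 0.002607 = 0.002026 mol.
Product: Φ × n_abs = 0.00527 × 0.002026 = 1.068×10⁻⁵ mol.
As a count: 1.068×10⁻⁵ × 6.022×10²³ = 6.4×10¹⁸.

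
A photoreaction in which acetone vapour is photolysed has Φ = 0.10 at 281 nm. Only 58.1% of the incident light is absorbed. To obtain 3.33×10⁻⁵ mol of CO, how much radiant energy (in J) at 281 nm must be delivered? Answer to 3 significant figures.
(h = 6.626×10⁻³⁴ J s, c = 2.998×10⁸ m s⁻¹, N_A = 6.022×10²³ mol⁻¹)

Photons that must be absorbed: 3.33×10⁻⁵ / 0.10 = 3.330×10⁻⁴ mol.
Incident photons needed: 3.330×10⁻⁴ / 0.581 = 5.731×10⁻⁴ mol.
Photon energy: hc/λ = 7.069×10⁻¹⁹ J; per mole, 4.257×10⁵ J mol⁻¹.
Energy required: 5.731×10⁻⁴ × 4.257×10⁵ = 244 J.

244 J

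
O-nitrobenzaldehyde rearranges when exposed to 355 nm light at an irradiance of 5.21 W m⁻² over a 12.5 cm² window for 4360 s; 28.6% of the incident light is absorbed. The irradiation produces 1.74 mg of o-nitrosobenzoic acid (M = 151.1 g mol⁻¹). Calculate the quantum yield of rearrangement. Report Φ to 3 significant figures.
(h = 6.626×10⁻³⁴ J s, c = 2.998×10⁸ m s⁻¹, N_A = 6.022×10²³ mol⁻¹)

Φ = 0.478

Product: 1.74 mg / 151.1 g mol⁻¹ = 1.152×10⁻⁵ mol.
Photon energy at 355 nm: hc/λ = (6.626×10⁻³⁴)(2.998×10⁸)/(355×10⁻⁹) = 5.596×10⁻¹⁹ J.
Energy delivered: (5.21 W m⁻²)(12.5×10⁻⁴ m²)(4360 s) = 28.39 J.
Photons incident: 28.39 / 5.596×10⁻¹⁹ = 5.073×10¹⁹, i.e. 5.073×10¹⁹/6.022×10²³ = 8.424×10⁻⁵ mol.
Photons absorbed: 0.286 × 8.424×10⁻⁵ = 2.409×10⁻⁵ mol.
Φ = 1.152×10⁻⁵ mol / 2.409×10⁻⁵ mol photons = 0.478.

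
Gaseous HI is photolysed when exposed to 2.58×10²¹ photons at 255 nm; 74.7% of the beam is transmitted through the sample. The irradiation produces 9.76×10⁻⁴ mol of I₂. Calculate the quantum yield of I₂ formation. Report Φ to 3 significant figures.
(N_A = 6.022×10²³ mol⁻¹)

Φ = 0.900

Moles of photons: 2.58×10²¹ / 6.022×10²³ = 0.004284 mol.
Fraction absorbed: 1 − 74.7/100 = 0.2530.
Photons absorbed: 0.2530 × 0.004284 = 0.001084 mol.
Φ = 9.76×10⁻⁴ mol / 0.001084 mol photons = 0.900.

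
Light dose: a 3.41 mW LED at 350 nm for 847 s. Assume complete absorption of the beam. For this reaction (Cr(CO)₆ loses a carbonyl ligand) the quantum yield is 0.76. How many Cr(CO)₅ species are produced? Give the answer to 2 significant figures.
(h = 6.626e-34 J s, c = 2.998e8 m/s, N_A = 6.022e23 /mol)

Photon energy at 350 nm: hc/λ = (6.626e-34)(2.998e8)/(350e-9) = 5.676e-19 J.
Energy delivered: (3.41 mW)(847 s) = 2.888 J.
Photons incident: 2.888 / 5.676e-19 = 5.088e18, i.e. 5.088e18/6.022e23 = 8.449e-6 mol.
Product: Φ × n_abs = 0.76 × 8.449e-6 = 6.421e-6 mol.
As a count: 6.421e-6 × 6.022e23 = 3.9e18.

3.9e18 species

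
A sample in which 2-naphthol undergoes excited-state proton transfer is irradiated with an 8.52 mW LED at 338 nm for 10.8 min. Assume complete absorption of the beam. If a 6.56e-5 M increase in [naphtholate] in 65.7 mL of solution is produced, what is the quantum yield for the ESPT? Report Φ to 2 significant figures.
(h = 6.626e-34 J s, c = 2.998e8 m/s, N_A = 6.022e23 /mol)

Φ = 0.28

Product: (6.56e-5 M)(0.0657 L) = 4.310e-6 mol.
Photon energy at 338 nm: hc/λ = (6.626e-34)(2.998e8)/(338e-9) = 5.877e-19 J.
Energy delivered: (8.52 mW)(648 s) = 5.521 J.
Photons incident: 5.521 / 5.877e-19 = 9.394e18, i.e. 9.394e18/6.022e23 = 1.560e-5 mol.
Φ = 4.310e-6 mol / 1.560e-5 mol photons = 0.28.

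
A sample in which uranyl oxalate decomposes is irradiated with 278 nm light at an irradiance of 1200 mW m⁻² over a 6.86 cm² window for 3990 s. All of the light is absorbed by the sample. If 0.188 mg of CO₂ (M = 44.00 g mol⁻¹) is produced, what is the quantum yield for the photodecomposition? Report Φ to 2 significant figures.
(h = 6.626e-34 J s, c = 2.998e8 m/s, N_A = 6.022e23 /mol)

Product: 0.188 mg / 44.00 g mol⁻¹ = 4.273e-6 mol.
Photon energy at 278 nm: hc/λ = (6.626e-34)(2.998e8)/(278e-9) = 7.146e-19 J.
Energy delivered: (1200 mW m⁻²)(6.86e-4 m²)(3990 s) = 3.285 J.
Photons incident: 3.285 / 7.146e-19 = 4.597e18, i.e. 4.597e18/6.022e23 = 7.634e-6 mol.
Φ = 4.273e-6 mol / 7.634e-6 mol photons = 0.56.

Φ = 0.56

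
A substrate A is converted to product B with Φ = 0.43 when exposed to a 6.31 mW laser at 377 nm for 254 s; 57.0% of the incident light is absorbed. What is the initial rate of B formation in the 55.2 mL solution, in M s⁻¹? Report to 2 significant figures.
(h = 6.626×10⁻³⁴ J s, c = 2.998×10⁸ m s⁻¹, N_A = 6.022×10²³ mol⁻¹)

Photon energy at 377 nm: hc/λ = (6.626×10⁻³⁴)(2.998×10⁸)/(377×10⁻⁹) = 5.269×10⁻¹⁹ J.
Energy delivered: (6.31 mW)(254 s) = 1.603 J.
Photons incident: 1.603 / 5.269×10⁻¹⁹ = 3.042×10¹⁸, i.e. 3.042×10¹⁸/6.022×10²³ = 5.051×10⁻⁶ mol.
Photons absorbed: 0.570 × 5.051×10⁻⁶ = 2.879×10⁻⁶ mol.
Product formed: 0.43 × 2.879×10⁻⁶ = 1.238×10⁻⁶ mol.
Rate: 1.238×10⁻⁶ mol / (254 s × 0.0552 L) = 8.8×10⁻⁸ M s⁻¹.

8.8×10⁻⁸ M s⁻¹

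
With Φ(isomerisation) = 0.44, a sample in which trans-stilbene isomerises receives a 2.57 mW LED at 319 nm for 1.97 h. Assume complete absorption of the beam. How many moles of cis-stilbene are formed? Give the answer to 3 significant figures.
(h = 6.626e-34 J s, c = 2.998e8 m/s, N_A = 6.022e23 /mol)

2.14e-5 mol

Photon energy at 319 nm: hc/λ = (6.626e-34)(2.998e8)/(319e-9) = 6.227e-19 J.
Energy delivered: (2.57 mW)(7092 s) = 18.23 J.
Photons incident: 18.23 / 6.227e-19 = 2.928e19, i.e. 2.928e19/6.022e23 = 4.862e-5 mol.
Product: Φ × n_abs = 0.44 × 4.862e-5 = 2.139e-5 mol.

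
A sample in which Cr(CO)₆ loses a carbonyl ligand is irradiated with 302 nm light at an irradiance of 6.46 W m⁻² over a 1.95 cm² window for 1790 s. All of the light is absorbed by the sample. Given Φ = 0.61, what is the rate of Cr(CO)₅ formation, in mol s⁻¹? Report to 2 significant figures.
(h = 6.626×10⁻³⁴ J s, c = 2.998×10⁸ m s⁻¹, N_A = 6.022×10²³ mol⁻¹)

Photon energy at 302 nm: hc/λ = (6.626×10⁻³⁴)(2.998×10⁸)/(302×10⁻⁹) = 6.578×10⁻¹⁹ J.
Energy delivered: (6.46 W m⁻²)(1.95×10⁻⁴ m²)(1790 s) = 2.255 J.
Photons incident: 2.255 / 6.578×10⁻¹⁹ = 3.428×10¹⁸, i.e. 3.428×10¹⁸/6.022×10²³ = 5.692×10⁻⁶ mol.
Product formed: 0.61 × 5.692×10⁻⁶ = 3.472×10⁻⁶ mol.
Rate: 3.472×10⁻⁶ / 1790 s = 1.9×10⁻⁹ mol s⁻¹.

1.9×10⁻⁹ mol s⁻¹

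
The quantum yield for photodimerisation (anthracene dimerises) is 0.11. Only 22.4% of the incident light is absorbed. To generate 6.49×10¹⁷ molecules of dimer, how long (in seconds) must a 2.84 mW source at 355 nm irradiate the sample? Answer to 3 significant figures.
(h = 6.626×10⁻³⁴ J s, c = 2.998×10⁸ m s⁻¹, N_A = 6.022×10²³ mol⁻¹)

Product: 6.49×10¹⁷ / 6.022×10²³ = 1.078×10⁻⁶ mol.
Photons that must be absorbed: 1.078×10⁻⁶ / 0.11 = 9.800×10⁻⁶ mol.
Incident photons needed: 9.800×10⁻⁶ / 0.224 = 4.375×10⁻⁵ mol.
Photon energy: hc/λ = 5.596×10⁻¹⁹ J; per mole, 3.370×10⁵ J mol⁻¹.
Energy required: 4.375×10⁻⁵ × 3.370×10⁵ = 14.74 J.
Time: 14.74 J / 0.00284 W = 5190 s.

t ≈ 5190 s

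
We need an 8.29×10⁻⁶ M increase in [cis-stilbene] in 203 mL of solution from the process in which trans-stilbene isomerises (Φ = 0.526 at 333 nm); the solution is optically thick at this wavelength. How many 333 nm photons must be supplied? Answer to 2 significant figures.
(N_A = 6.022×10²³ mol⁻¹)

1.9×10¹⁸ photons

Product: (8.29×10⁻⁶ M)(0.203 L) = 1.683×10⁻⁶ mol.
Photons that must be absorbed: 1.683×10⁻⁶ / 0.526 = 3.200×10⁻⁶ mol.
Photon count: 3.200×10⁻⁶ × 6.022×10²³ = 1.9×10¹⁸.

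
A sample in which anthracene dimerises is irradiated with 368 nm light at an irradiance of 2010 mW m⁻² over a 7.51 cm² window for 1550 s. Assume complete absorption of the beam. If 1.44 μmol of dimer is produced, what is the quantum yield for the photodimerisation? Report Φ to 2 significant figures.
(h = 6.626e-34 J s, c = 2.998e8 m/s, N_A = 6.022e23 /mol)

Φ = 0.20

Product: 1.44 μmol = 1.44e-6 mol.
Photon energy at 368 nm: hc/λ = (6.626e-34)(2.998e8)/(368e-9) = 5.398e-19 J.
Energy delivered: (2010 mW m⁻²)(7.51e-4 m²)(1550 s) = 2.340 J.
Photons incident: 2.340 / 5.398e-19 = 4.335e18, i.e. 4.335e18/6.022e23 = 7.199e-6 mol.
Φ = 1.44e-6 mol / 7.199e-6 mol photons = 0.20.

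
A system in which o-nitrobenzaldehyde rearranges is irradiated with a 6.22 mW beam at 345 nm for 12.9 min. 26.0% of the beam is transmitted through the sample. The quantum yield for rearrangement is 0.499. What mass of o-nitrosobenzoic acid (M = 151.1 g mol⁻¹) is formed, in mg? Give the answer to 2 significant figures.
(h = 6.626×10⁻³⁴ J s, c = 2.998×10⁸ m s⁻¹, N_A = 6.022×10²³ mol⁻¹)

0.77 mg

Photon energy at 345 nm: hc/λ = (6.626×10⁻³⁴)(2.998×10⁸)/(345×10⁻⁹) = 5.758×10⁻¹⁹ J.
Energy delivered: (6.22 mW)(774 s) = 4.814 J.
Photons incident: 4.814 / 5.758×10⁻¹⁹ = 8.361×10¹⁸, i.e. 8.361×10¹⁸/6.022×10²³ = 1.388×10⁻⁵ mol.
Fraction absorbed: 1 − 26.0/100 = 0.7400.
Photons absorbed: 0.7400 × 1.388×10⁻⁵ = 1.027×10⁻⁵ mol.
Product: Φ × n_abs = 0.499 × 1.027×10⁻⁵ = 5.125×10⁻⁶ mol.
Mass: 5.125×10⁻⁶ × 151.1 = 7.744×10⁻⁴ g = 0.77 mg.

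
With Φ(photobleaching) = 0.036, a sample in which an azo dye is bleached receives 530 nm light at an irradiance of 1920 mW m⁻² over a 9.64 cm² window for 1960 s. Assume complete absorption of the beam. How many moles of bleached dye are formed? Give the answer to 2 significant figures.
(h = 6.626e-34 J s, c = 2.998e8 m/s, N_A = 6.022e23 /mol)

5.8e-7 mol

Photon energy at 530 nm: hc/λ = (6.626e-34)(2.998e8)/(530e-9) = 3.748e-19 J.
Energy delivered: (1920 mW m⁻²)(9.64e-4 m²)(1960 s) = 3.628 J.
Photons incident: 3.628 / 3.748e-19 = 9.680e18, i.e. 9.680e18/6.022e23 = 1.607e-5 mol.
Product: Φ × n_abs = 0.036 × 1.607e-5 = 5.785e-7 mol.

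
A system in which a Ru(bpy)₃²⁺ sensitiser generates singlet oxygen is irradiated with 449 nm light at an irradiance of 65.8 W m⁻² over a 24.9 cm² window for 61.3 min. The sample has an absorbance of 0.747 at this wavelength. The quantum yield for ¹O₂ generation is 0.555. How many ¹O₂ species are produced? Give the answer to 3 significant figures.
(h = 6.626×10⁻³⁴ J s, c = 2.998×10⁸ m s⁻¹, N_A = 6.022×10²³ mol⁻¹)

Photon energy at 449 nm: hc/λ = (6.626×10⁻³⁴)(2.998×10⁸)/(449×10⁻⁹) = 4.424×10⁻¹⁹ J.
Energy delivered: (65.8 W m⁻²)(24.9×10⁻⁴ m²)(3678 s) = 602.6 J.
Photons incident: 602.6 / 4.424×10⁻¹⁹ = 1.362×10²¹, i.e. 1.362×10²¹/6.022×10²³ = 0.002262 mol.
Fraction absorbed: 1 − 10^(−0.747) = 0.8209.
Photons absorbed: 0.8209 × 0.002262 = 0.001857 mol.
Product: Φ × n_abs = 0.555 × 0.001857 = 0.001031 mol.
As a count: 0.001031 × 6.022×10²³ = 6.21×10²⁰.

6.21×10²⁰ species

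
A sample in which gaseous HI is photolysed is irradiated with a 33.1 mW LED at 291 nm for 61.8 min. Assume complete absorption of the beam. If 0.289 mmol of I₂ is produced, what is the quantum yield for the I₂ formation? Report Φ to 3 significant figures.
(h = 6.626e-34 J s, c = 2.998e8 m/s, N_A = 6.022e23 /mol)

Product: 0.289 mmol = 2.89e-4 mol.
Photon energy at 291 nm: hc/λ = (6.626e-34)(2.998e8)/(291e-9) = 6.826e-19 J.
Energy delivered: (33.1 mW)(3708 s) = 122.7 J.
Photons incident: 122.7 / 6.826e-19 = 1.798e20, i.e. 1.798e20/6.022e23 = 2.986e-4 mol.
Φ = 2.89e-4 mol / 2.986e-4 mol photons = 0.968.

Φ = 0.968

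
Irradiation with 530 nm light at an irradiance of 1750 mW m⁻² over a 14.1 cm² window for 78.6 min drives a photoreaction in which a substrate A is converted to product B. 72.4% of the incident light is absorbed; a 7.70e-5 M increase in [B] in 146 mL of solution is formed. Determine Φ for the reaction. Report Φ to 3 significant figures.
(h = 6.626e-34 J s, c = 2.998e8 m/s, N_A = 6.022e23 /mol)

Φ = 0.301

Product: (7.70e-5 M)(0.146 L) = 1.124e-5 mol.
Photon energy at 530 nm: hc/λ = (6.626e-34)(2.998e8)/(530e-9) = 3.748e-19 J.
Energy delivered: (1750 mW m⁻²)(14.1e-4 m²)(4716 s) = 11.64 J.
Photons incident: 11.64 / 3.748e-19 = 3.106e19, i.e. 3.106e19/6.022e23 = 5.158e-5 mol.
Photons absorbed: 0.724 × 5.158e-5 = 3.734e-5 mol.
Φ = 1.124e-5 mol / 3.734e-5 mol photons = 0.301.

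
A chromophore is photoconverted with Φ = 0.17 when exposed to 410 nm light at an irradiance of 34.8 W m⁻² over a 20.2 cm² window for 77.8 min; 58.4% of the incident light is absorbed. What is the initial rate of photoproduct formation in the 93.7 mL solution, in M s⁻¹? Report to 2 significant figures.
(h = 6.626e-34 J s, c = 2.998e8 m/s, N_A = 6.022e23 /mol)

Photon energy at 410 nm: hc/λ = (6.626e-34)(2.998e8)/(410e-9) = 4.845e-19 J.
Energy delivered: (34.8 W m⁻²)(20.2e-4 m²)(4668 s) = 328.1 J.
Photons incident: 328.1 / 4.845e-19 = 6.772e20, i.e. 6.772e20/6.022e23 = 0.001125 mol.
Photons absorbed: 0.584 × 0.001125 = 6.570e-4 mol.
Product formed: 0.17 × 6.570e-4 = 1.117e-4 mol.
Rate: 1.117e-4 mol / (4668 s × 0.0937 L) = 2.6e-7 M s⁻¹.

2.6e-7 M s⁻¹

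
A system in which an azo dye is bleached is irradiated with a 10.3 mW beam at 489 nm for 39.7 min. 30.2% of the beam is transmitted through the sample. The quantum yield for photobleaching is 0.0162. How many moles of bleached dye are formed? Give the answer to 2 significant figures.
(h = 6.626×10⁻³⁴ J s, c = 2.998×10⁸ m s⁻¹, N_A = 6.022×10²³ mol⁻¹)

1.1×10⁻⁶ mol

Photon energy at 489 nm: hc/λ = (6.626×10⁻³⁴)(2.998×10⁸)/(489×10⁻⁹) = 4.062×10⁻¹⁹ J.
Energy delivered: (10.3 mW)(2382 s) = 24.53 J.
Photons incident: 24.53 / 4.062×10⁻¹⁹ = 6.039×10¹⁹, i.e. 6.039×10¹⁹/6.022×10²³ = 1.003×10⁻⁴ mol.
Fraction absorbed: 1 − 30.2/100 = 0.6980.
Photons absorbed: 0.6980 × 1.003×10⁻⁴ = 7.001×10⁻⁵ mol.
Product: Φ × n_abs = 0.0162 × 7.001×10⁻⁵ = 1.134×10⁻⁶ mol.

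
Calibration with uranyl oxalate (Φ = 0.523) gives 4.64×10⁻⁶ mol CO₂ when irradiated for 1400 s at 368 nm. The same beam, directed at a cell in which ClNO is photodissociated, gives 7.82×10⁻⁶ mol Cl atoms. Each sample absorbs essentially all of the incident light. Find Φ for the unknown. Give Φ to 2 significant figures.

Photons absorbed by the actinometer: 4.64×10⁻⁶ / 0.523 = 8.872×10⁻⁶ mol.
Φ(unknown) = 7.82×10⁻⁶ / 8.872×10⁻⁶ = 0.88.

Φ = 0.88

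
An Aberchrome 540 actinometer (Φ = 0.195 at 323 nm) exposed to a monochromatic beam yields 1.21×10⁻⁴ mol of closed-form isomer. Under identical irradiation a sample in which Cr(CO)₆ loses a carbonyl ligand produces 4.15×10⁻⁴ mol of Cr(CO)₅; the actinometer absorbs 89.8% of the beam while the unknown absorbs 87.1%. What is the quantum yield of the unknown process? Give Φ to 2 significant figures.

Photons absorbed by the actinometer: 1.21×10⁻⁴ / 0.195 = 6.205×10⁻⁴ mol.
Incident flux: 6.205×10⁻⁴ / 0.898 = 6.910×10⁻⁴ einstein.
Absorbed by unknown: 0.871 × 6.910×10⁻⁴ = 6.019×10⁻⁴ mol.
Φ(unknown) = 4.15×10⁻⁴ / 6.019×10⁻⁴ = 0.69.

Φ = 0.69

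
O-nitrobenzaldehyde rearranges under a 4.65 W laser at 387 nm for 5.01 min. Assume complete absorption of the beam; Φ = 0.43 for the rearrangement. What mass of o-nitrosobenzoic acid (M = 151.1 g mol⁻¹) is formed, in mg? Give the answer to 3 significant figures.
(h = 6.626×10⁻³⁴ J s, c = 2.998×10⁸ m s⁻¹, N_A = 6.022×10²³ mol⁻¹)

294 mg

Photon energy at 387 nm: hc/λ = (6.626×10⁻³⁴)(2.998×10⁸)/(387×10⁻⁹) = 5.133×10⁻¹⁹ J.
Energy delivered: (4.65 W)(300.6 s) = 1398 J.
Photons incident: 1398 / 5.133×10⁻¹⁹ = 2.724×10²¹, i.e. 2.724×10²¹/6.022×10²³ = 0.004523 mol.
Product: Φ × n_abs = 0.43 × 0.004523 = 0.001945 mol.
Mass: 0.001945 × 151.1 = 0.2939 g = 294 mg.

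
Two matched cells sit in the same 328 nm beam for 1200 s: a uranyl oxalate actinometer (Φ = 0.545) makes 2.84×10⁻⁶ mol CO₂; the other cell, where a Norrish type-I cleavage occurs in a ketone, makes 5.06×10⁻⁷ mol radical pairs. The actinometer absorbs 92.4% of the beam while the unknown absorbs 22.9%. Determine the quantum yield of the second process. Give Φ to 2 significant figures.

Photons absorbed by the actinometer: 2.84×10⁻⁶ / 0.545 = 5.211×10⁻⁶ mol.
Incident flux: 5.211×10⁻⁶ / 0.924 = 5.640×10⁻⁶ einstein.
Absorbed by unknown: 0.229 × 5.640×10⁻⁶ = 1.292×10⁻⁶ mol.
Φ(unknown) = 5.06×10⁻⁷ / 1.292×10⁻⁶ = 0.39.

Φ = 0.39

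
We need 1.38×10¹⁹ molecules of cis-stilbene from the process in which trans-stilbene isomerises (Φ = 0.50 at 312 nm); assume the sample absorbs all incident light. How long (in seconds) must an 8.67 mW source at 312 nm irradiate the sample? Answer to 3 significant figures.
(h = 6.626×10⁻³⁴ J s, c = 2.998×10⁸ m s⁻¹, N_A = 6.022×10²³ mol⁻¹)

Product: 1.38×10¹⁹ / 6.022×10²³ = 2.292×10⁻⁵ mol.
Photons that must be absorbed: 2.292×10⁻⁵ / 0.50 = 4.584×10⁻⁵ mol.
Photon energy: hc/λ = 6.367×10⁻¹⁹ J; per mole, 3.834×10⁵ J mol⁻¹.
Energy required: 4.584×10⁻⁵ × 3.834×10⁵ = 17.58 J.
Time: 17.58 J / 0.00867 W = 2030 s.

t ≈ 2030 s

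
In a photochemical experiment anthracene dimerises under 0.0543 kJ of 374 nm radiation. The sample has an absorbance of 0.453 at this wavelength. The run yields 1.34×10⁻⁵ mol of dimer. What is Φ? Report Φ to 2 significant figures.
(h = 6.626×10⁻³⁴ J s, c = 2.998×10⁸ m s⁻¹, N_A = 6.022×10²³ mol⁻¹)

Φ = 0.12

Photon energy at 374 nm: hc/λ = (6.626×10⁻³⁴)(2.998×10⁸)/(374×10⁻⁹) = 5.311×10⁻¹⁹ J.
Incident energy: 0.0543 kJ = 54.3 J.
Photons incident: 54.3 / 5.311×10⁻¹⁹ = 1.022×10²⁰, i.e. 1.022×10²⁰/6.022×10²³ = 1.697×10⁻⁴ mol.
Fraction absorbed: 1 − 10^(−0.453) = 0.6476.
Photons absorbed: 0.6476 × 1.697×10⁻⁴ = 1.099×10⁻⁴ mol.
Φ = 1.34×10⁻⁵ mol / 1.099×10⁻⁴ mol photons = 0.12.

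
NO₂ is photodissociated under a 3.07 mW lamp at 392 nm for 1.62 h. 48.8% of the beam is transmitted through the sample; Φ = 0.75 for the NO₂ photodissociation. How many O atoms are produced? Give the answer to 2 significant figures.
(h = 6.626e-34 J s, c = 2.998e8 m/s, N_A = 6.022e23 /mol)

Photon energy at 392 nm: hc/λ = (6.626e-34)(2.998e8)/(392e-9) = 5.068e-19 J.
Energy delivered: (3.07 mW)(5832 s) = 17.90 J.
Photons incident: 17.90 / 5.068e-19 = 3.532e19, i.e. 3.532e19/6.022e23 = 5.865e-5 mol.
Fraction absorbed: 1 − 48.8/100 = 0.5120.
Photons absorbed: 0.5120 × 5.865e-5 = 3.003e-5 mol.
Product: Φ × n_abs = 0.75 × 3.003e-5 = 2.252e-5 mol.
As a count: 2.252e-5 × 6.022e23 = 1.4e19.

1.4e19 atoms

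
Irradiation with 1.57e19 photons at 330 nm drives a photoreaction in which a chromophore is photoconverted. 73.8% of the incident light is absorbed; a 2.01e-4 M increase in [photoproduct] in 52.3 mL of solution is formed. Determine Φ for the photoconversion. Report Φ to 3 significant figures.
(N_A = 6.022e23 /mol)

Φ = 0.546

Product: (2.01e-4 M)(0.0523 L) = 1.051e-5 mol.
Moles of photons: 1.57e19 / 6.022e23 = 2.607e-5 mol.
Photons absorbed: 0.738 × 2.607e-5 = 1.924e-5 mol.
Φ = 1.051e-5 mol / 1.924e-5 mol photons = 0.546.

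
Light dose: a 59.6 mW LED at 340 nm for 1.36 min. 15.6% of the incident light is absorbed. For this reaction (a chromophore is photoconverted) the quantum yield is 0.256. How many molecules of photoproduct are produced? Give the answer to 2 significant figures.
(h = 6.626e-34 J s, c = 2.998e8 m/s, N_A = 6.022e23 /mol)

3.3e17 molecules

Photon energy at 340 nm: hc/λ = (6.626e-34)(2.998e8)/(340e-9) = 5.843e-19 J.
Energy delivered: (59.6 mW)(81.6 s) = 4.863 J.
Photons incident: 4.863 / 5.843e-19 = 8.323e18, i.e. 8.323e18/6.022e23 = 1.382e-5 mol.
Photons absorbed: 0.156 × 1.382e-5 = 2.156e-6 mol.
Product: Φ × n_abs = 0.256 × 2.156e-6 = 5.519e-7 mol.
As a count: 5.519e-7 × 6.022e23 = 3.3e17.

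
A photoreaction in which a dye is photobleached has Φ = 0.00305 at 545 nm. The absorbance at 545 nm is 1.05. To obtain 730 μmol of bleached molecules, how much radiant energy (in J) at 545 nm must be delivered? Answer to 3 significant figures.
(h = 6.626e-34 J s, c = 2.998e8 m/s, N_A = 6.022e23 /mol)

Product: 730 μmol = 7.30e-4 mol.
Photons that must be absorbed: 7.30e-4 / 0.00305 = 0.2393 mol.
Fraction absorbed: 1 − 10^(−1.05) = 0.9109.
Incident photons needed: 0.2393 / 0.9109 = 0.2627 mol.
Photon energy: hc/λ = 3.645e-19 J; per mole, 2.195e5 J mol⁻¹.
Energy required: 0.2627 × 2.195e5 = 5.77e4 J.

5.77e4 J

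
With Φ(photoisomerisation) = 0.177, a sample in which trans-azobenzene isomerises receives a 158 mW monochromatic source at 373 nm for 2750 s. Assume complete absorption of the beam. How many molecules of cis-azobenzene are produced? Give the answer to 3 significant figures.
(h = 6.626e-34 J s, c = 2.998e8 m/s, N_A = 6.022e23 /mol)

1.44e20 molecules

Photon energy at 373 nm: hc/λ = (6.626e-34)(2.998e8)/(373e-9) = 5.326e-19 J.
Energy delivered: (158 mW)(2750 s) = 434.5 J.
Photons incident: 434.5 / 5.326e-19 = 8.158e20, i.e. 8.158e20/6.022e23 = 0.001355 mol.
Product: Φ × n_abs = 0.177 × 0.001355 = 2.398e-4 mol.
As a count: 2.398e-4 × 6.022e23 = 1.44e20.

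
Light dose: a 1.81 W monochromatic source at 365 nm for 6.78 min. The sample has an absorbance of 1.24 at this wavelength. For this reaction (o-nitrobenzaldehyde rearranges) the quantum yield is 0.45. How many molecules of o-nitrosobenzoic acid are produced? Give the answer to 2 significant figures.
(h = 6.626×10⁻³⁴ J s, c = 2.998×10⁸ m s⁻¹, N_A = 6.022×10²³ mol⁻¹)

5.7×10²⁰ molecules

Photon energy at 365 nm: hc/λ = (6.626×10⁻³⁴)(2.998×10⁸)/(365×10⁻⁹) = 5.442×10⁻¹⁹ J.
Energy delivered: (1.81 W)(406.8 s) = 736.3 J.
Photons incident: 736.3 / 5.442×10⁻¹⁹ = 1.353×10²¹, i.e. 1.353×10²¹/6.022×10²³ = 0.002247 mol.
Fraction absorbed: 1 − 10^(−1.24) = 0.9425.
Photons absorbed: 0.9425 × 0.002247 = 0.002118 mol.
Product: Φ × n_abs = 0.45 × 0.002118 = 9.531×10⁻⁴ mol.
As a count: 9.531×10⁻⁴ × 6.022×10²³ = 5.7×10²⁰.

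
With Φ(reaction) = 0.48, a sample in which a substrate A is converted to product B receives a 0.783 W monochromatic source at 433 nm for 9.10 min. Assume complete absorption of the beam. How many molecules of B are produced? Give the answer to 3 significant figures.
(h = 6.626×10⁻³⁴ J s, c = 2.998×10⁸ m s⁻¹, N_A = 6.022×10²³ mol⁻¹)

Photon energy at 433 nm: hc/λ = (6.626×10⁻³⁴)(2.998×10⁸)/(433×10⁻⁹) = 4.588×10⁻¹⁹ J.
Energy delivered: (0.783 W)(546 s) = 427.5 J.
Photons incident: 427.5 / 4.588×10⁻¹⁹ = 9.318×10²⁰, i.e. 9.318×10²⁰/6.022×10²³ = 0.001547 mol.
Product: Φ × n_abs = 0.48 × 0.001547 = 7.426×10⁻⁴ mol.
As a count: 7.426×10⁻⁴ × 6.022×10²³ = 4.47×10²⁰.

4.47×10²⁰ molecules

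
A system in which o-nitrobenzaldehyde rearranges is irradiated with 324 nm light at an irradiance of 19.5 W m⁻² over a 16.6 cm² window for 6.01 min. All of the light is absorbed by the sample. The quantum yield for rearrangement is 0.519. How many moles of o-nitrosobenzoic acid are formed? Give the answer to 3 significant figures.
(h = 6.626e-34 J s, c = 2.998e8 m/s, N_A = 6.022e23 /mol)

1.64e-5 mol

Photon energy at 324 nm: hc/λ = (6.626e-34)(2.998e8)/(324e-9) = 6.131e-19 J.
Energy delivered: (19.5 W m⁻²)(16.6e-4 m²)(360.6 s) = 11.67 J.
Photons incident: 11.67 / 6.131e-19 = 1.903e19, i.e. 1.903e19/6.022e23 = 3.160e-5 mol.
Product: Φ × n_abs = 0.519 × 3.160e-5 = 1.640e-5 mol.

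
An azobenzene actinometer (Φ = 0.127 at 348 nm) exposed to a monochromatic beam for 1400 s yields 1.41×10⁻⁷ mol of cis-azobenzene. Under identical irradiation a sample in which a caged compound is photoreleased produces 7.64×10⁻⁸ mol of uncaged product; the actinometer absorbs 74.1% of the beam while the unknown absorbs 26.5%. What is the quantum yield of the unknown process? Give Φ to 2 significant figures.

Photons absorbed by the actinometer: 1.41×10⁻⁷ / 0.127 = 1.110×10⁻⁶ mol.
Incident flux: 1.110×10⁻⁶ / 0.741 = 1.498×10⁻⁶ einstein.
Absorbed by unknown: 0.265 × 1.498×10⁻⁶ = 3.970×10⁻⁷ mol.
Φ(unknown) = 7.64×10⁻⁸ / 3.970×10⁻⁷ = 0.19.

Φ = 0.19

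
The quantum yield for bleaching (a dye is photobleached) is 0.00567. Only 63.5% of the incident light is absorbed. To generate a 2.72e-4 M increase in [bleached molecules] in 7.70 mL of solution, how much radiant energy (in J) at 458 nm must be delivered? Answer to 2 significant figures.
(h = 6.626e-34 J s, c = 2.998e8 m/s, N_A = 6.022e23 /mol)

Product: (2.72e-4 M)(0.0077 L) = 2.094e-6 mol.
Photons that must be absorbed: 2.094e-6 / 0.00567 = 3.693e-4 mol.
Incident photons needed: 3.693e-4 / 0.635 = 5.816e-4 mol.
Photon energy: hc/λ = 4.337e-19 J; per mole, 2.612e5 J mol⁻¹.
Energy required: 5.816e-4 × 2.612e5 = 150 J.

150 J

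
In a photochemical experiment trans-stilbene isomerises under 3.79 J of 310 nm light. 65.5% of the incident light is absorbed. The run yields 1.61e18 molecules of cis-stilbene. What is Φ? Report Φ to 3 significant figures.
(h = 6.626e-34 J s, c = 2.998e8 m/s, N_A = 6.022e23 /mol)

Φ = 0.416

Product: 1.61e18 / 6.022e23 = 2.674e-6 mol.
Photon energy at 310 nm: hc/λ = (6.626e-34)(2.998e8)/(310e-9) = 6.408e-19 J.
Photons incident: 3.79 / 6.408e-19 = 5.914e18, i.e. 5.914e18/6.022e23 = 9.821e-6 mol.
Photons absorbed: 0.655 × 9.821e-6 = 6.433e-6 mol.
Φ = 2.674e-6 mol / 6.433e-6 mol photons = 0.416.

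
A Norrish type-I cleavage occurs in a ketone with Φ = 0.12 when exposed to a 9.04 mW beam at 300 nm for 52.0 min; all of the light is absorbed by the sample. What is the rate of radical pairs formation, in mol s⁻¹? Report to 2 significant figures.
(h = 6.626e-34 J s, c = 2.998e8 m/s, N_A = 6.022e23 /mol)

2.7e-9 mol s⁻¹

Photon energy at 300 nm: hc/λ = (6.626e-34)(2.998e8)/(300e-9) = 6.622e-19 J.
Energy delivered: (9.04 mW)(3120 s) = 28.20 J.
Photons incident: 28.20 / 6.622e-19 = 4.259e19, i.e. 4.259e19/6.022e23 = 7.072e-5 mol.
Product formed: 0.12 × 7.072e-5 = 8.486e-6 mol.
Rate: 8.486e-6 / 3120 s = 2.7e-9 mol s⁻¹.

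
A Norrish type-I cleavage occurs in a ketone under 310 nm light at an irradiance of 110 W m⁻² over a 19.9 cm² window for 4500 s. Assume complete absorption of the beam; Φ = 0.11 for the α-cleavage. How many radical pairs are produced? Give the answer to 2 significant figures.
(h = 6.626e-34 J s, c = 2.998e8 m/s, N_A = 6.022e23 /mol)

Photon energy at 310 nm: hc/λ = (6.626e-34)(2.998e8)/(310e-9) = 6.408e-19 J.
Energy delivered: (110 W m⁻²)(19.9e-4 m²)(4500 s) = 985.1 J.
Photons incident: 985.1 / 6.408e-19 = 1.537e21, i.e. 1.537e21/6.022e23 = 0.002552 mol.
Product: Φ × n_abs = 0.11 × 0.002552 = 2.807e-4 mol.
As a count: 2.807e-4 × 6.022e23 = 1.7e20.

1.7e20 radical pairs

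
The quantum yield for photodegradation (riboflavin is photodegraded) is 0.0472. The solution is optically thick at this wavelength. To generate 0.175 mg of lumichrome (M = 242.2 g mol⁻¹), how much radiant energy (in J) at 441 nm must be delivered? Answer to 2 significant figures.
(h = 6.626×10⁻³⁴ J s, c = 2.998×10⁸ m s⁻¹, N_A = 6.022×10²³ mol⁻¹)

4.2 J

Product: 0.175 mg / 242.2 g mol⁻¹ = 7.225×10⁻⁷ mol.
Photons that must be absorbed: 7.225×10⁻⁷ / 0.0472 = 1.531×10⁻⁵ mol.
Photon energy: hc/λ = 4.504×10⁻¹⁹ J; per mole, 2.712×10⁵ J mol⁻¹.
Energy required: 1.531×10⁻⁵ × 2.712×10⁵ = 4.2 J.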